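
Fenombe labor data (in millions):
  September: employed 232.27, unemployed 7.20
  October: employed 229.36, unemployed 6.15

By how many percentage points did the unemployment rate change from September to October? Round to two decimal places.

The unemployment rate changed by −0.40 percentage points.

September: labor force = 232.27 + 7.20 = 239.47; u = 7.20/239.47 = 3.01%.
October: labor force = 229.36 + 6.15 = 235.51; u = 6.15/235.51 = 2.61%.
Change = 2.61% − 3.01% = −0.40 pp.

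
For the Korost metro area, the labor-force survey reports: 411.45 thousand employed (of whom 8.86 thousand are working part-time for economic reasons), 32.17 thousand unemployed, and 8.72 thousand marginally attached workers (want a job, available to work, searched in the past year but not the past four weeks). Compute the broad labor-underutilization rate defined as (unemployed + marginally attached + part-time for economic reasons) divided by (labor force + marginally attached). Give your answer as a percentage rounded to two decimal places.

Broad underutilization rate ≈ 11.00%.

Labor force = 411.45 + 32.17 = 443.62 thousand.
Numerator = 32.17 + 8.72 + 8.86 = 49.75 thousand.
Denominator = 443.62 + 8.72 = 452.34 thousand.
Broad rate = 49.75 / 452.34 = 11.00%.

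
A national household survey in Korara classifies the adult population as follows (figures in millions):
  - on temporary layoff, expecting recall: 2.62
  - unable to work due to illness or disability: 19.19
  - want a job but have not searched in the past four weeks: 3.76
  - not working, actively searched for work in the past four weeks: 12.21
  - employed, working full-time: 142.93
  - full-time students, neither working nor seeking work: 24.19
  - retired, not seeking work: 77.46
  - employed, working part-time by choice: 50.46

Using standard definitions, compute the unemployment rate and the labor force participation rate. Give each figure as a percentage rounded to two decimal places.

Unemployment rate ≈ 7.12%; labor force participation rate ≈ 62.56%.

Employed = 142.93 + 50.46 = 193.39 million.
Unemployed = 2.62 + 12.21 = 14.83 million (jobless and actively searching, or on temporary layoff).
Labor force = 193.39 + 14.83 = 208.22 million.
Not in labor force = 19.19 + 3.76 + 24.19 + 77.46 = 124.60 million (those not working and not actively searching are outside the labor force — including those who want a job but have given up searching).
Civilian working-age population = 208.22 + 124.60 = 332.82 million.
Unemployment rate = 14.83 / 208.22 = 7.12%.
Labor force participation rate = 208.22 / 332.82 = 62.56%.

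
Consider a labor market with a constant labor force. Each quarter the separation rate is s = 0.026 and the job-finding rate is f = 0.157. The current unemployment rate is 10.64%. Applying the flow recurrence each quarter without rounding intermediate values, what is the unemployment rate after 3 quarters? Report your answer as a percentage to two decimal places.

Unemployment rate after three quarters ≈ 12.26%.

With a fixed labor force, u_{t+1} = u_t + s·(1−u_t) − f·u_t = u_t·(1−s−f) + s.
Here 1−s−f = 0.817 and s = 0.026.
u_1 = 0.106400 × 0.817 + 0.026 = 0.112929.
u_2 = 0.112929 × 0.817 + 0.026 = 0.118263.
u_3 = 0.118263 × 0.817 + 0.026 = 0.122621.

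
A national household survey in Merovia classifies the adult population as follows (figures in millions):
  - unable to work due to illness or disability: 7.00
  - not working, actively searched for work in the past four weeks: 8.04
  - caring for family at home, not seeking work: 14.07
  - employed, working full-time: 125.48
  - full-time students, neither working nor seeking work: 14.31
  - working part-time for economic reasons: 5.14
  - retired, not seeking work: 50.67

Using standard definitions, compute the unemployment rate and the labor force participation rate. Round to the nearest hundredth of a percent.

Unemployment rate ≈ 5.80%; labor force participation rate ≈ 61.71%.

Employed = 125.48 + 5.14 = 130.62 million (anyone who worked, including part-time for economic reasons, counts as employed).
Unemployed = 8.04 million.
Labor force = 130.62 + 8.04 = 138.66 million.
Not in labor force = 7.00 + 14.07 + 14.31 + 50.67 = 86.05 million (those not working and not actively searching are outside the labor force).
Civilian working-age population = 138.66 + 86.05 = 224.71 million.
Unemployment rate = 8.04 / 138.66 = 5.80%.
Labor force participation rate = 138.66 / 224.71 = 61.71%.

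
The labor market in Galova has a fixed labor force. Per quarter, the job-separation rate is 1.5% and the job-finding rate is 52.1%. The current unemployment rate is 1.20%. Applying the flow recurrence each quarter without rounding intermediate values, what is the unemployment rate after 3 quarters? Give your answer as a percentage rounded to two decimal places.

With a fixed labor force, u_{t+1} = u_t + s·(1−u_t) − f·u_t = u_t·(1−s−f) + s.
Here 1−s−f = 0.464 and s = 0.015.
u_1 = 0.012000 × 0.464 + 0.015 = 0.020568.
u_2 = 0.020568 × 0.464 + 0.015 = 0.024544.
u_3 = 0.024544 × 0.464 + 0.015 = 0.026388.

Unemployment rate after three quarters ≈ 2.64%.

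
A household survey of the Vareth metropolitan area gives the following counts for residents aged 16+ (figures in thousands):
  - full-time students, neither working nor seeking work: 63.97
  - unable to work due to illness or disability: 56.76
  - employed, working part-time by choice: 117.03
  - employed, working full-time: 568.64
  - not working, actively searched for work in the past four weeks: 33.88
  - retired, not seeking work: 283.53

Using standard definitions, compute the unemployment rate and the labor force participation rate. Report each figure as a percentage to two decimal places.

Unemployment rate ≈ 4.71%; labor force participation rate ≈ 64.03%.

Employed = 117.03 + 568.64 = 685.67 thousand.
Unemployed = 33.88 thousand.
Labor force = 685.67 + 33.88 = 719.55 thousand.
Not in labor force = 63.97 + 56.76 + 283.53 = 404.26 thousand (those not working and not actively searching are outside the labor force).
Civilian working-age population = 719.55 + 404.26 = 1,123.81 thousand.
Unemployment rate = 33.88 / 719.55 = 4.71%.
Labor force participation rate = 719.55 / 1,123.81 = 64.03%.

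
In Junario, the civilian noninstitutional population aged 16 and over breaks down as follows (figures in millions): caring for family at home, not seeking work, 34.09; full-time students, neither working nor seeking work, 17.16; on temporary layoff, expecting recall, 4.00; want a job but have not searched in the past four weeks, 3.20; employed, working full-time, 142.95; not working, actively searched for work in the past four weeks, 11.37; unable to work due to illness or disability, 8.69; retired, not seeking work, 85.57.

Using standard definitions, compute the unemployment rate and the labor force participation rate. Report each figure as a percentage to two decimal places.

Employed = 142.95 million.
Unemployed = 4.00 + 11.37 = 15.37 million (jobless and actively searching, or on temporary layoff).
Labor force = 142.95 + 15.37 = 158.32 million.
Not in labor force = 34.09 + 17.16 + 3.20 + 8.69 + 85.57 = 148.71 million (those not working and not actively searching are outside the labor force — including those who want a job but have given up searching).
Civilian working-age population = 158.32 + 148.71 = 307.03 million.
Unemployment rate = 15.37 / 158.32 = 9.71%.
Labor force participation rate = 158.32 / 307.03 = 51.56%.

Unemployment rate ≈ 9.71%; labor force participation rate ≈ 51.56%.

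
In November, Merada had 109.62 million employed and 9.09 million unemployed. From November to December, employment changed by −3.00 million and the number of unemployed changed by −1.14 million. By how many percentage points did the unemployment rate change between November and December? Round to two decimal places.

November: labor force = 109.62 + 9.09 = 118.71; u = 9.09/118.71 = 7.66%.
December: labor force = 106.62 + 7.95 = 114.57; u = 7.95/114.57 = 6.94%.
Change = 6.94% − 7.66% = −0.72 pp.

The unemployment rate changed by −0.72 percentage points.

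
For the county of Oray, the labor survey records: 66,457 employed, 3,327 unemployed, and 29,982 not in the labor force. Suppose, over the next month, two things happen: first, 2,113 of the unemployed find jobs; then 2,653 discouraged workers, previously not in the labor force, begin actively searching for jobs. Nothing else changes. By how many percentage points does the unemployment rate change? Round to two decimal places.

The unemployment rate changes by +0.57 percentage points.

Initially, labor force = 66,457 + 3,327 = 69,784, so u = 3,327/69,784 = 4.77%.
After the first change, unemployed falls and employed rises by 2,113; labor force unchanged → E = 68,570, U = 1,214, labor force = 69,784.
After the second change, unemployed and labor force both rise by 2,653 → E = 68,570, U = 3,867, labor force = 72,437.
New unemployment rate = 3,867 / 72,437 = 5.34%.
Change = 5.34% − 4.77% = +0.57 percentage points.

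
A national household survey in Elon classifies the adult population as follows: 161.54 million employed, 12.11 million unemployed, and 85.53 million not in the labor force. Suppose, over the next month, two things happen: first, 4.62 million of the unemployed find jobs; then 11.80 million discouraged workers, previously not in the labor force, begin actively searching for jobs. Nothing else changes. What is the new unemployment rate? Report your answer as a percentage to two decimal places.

Initially, labor force = 161.54 + 12.11 = 173.65 million, so u = 12.11/173.65 = 6.97%.
After the first change, unemployed falls and employed rises by 4.62; labor force unchanged → E = 166.16, U = 7.49, labor force = 173.65 million.
After the second change, unemployed and labor force both rise by 11.80 → E = 166.16, U = 19.29, labor force = 185.45 million.
New unemployment rate = 19.29 / 185.45 = 10.40%.

New unemployment rate ≈ 10.40%.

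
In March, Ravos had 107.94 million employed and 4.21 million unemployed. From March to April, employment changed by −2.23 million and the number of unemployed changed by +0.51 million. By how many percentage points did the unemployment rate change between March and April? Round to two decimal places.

March: labor force = 107.94 + 4.21 = 112.15; u = 4.21/112.15 = 3.75%.
April: labor force = 105.71 + 4.72 = 110.43; u = 4.72/110.43 = 4.27%.
Change = 4.27% − 3.75% = +0.52 pp.

The unemployment rate changed by +0.52 percentage points.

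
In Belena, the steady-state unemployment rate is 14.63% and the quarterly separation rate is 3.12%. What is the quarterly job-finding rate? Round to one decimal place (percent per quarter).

From u* = s/(s+f): f = s·(1−u)/u.
f = 3.12 × (1 − 0.1463) / 0.1463 = 2.6635 / 0.1463 ≈ 18.2% per quarter.

Job-finding rate ≈ 18.2% per quarter.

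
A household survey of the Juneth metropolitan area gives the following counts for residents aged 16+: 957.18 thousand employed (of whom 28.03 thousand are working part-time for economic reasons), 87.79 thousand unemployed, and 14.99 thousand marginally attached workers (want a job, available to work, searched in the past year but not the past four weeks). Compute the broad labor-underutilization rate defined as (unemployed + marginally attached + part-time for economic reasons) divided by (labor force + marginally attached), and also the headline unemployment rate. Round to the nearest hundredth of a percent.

Labor force = 957.18 + 87.79 = 1,044.97 thousand.
Numerator = 87.79 + 14.99 + 28.03 = 130.81 thousand.
Denominator = 1,044.97 + 14.99 = 1,059.96 thousand.
Broad rate = 130.81 / 1,059.96 = 12.34%.
Headline unemployment rate = 87.79 / 1,044.97 = 8.40%.

Broad underutilization rate ≈ 12.34%; headline unemployment rate ≈ 8.40%.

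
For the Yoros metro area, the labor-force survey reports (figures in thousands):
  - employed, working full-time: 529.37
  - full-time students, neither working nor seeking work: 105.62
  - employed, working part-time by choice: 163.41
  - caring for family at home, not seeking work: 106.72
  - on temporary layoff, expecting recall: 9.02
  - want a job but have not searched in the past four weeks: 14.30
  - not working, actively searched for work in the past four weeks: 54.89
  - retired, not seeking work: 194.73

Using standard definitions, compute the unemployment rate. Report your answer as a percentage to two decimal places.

Unemployment rate ≈ 8.45%.

Employed = 529.37 + 163.41 = 692.78 thousand.
Unemployed = 9.02 + 54.89 = 63.91 thousand (jobless and actively searching, or on temporary layoff).
Labor force = 692.78 + 63.91 = 756.69 thousand.
Unemployment rate = 63.91 / 756.69 = 8.45%.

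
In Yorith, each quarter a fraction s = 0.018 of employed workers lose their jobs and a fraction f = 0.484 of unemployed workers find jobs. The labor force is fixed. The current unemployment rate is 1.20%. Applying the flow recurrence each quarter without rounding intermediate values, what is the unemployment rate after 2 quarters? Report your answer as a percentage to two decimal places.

Unemployment rate after two quarters ≈ 2.99%.

With a fixed labor force, u_{t+1} = u_t + s·(1−u_t) − f·u_t = u_t·(1−s−f) + s.
Here 1−s−f = 0.498 and s = 0.018.
u_1 = 0.012000 × 0.498 + 0.018 = 0.023976.
u_2 = 0.023976 × 0.498 + 0.018 = 0.029940.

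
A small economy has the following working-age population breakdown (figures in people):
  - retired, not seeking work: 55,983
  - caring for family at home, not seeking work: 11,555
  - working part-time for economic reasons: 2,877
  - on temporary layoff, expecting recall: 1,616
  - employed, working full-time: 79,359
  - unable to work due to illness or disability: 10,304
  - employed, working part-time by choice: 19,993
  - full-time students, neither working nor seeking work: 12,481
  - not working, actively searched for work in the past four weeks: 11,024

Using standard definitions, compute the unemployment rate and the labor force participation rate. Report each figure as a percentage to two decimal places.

Employed = 2,877 + 79,359 + 19,993 = 102,229 (anyone who worked, including part-time for economic reasons, counts as employed).
Unemployed = 1,616 + 11,024 = 12,640 (jobless and actively searching, or on temporary layoff).
Labor force = 102,229 + 12,640 = 114,869.
Not in labor force = 55,983 + 11,555 + 10,304 + 12,481 = 90,323 (those not working and not actively searching are outside the labor force).
Civilian working-age population = 114,869 + 90,323 = 205,192.
Unemployment rate = 12,640 / 114,869 = 11.00%.
Labor force participation rate = 114,869 / 205,192 = 55.98%.

Unemployment rate ≈ 11.00%; labor force participation rate ≈ 55.98%.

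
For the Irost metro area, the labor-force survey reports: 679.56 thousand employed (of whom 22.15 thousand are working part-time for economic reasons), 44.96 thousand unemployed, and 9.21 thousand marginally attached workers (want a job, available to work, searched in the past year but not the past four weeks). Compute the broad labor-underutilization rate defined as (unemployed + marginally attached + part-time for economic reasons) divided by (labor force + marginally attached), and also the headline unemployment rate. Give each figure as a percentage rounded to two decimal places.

Labor force = 679.56 + 44.96 = 724.52 thousand.
Numerator = 44.96 + 9.21 + 22.15 = 76.32 thousand.
Denominator = 724.52 + 9.21 = 733.73 thousand.
Broad rate = 76.32 / 733.73 = 10.40%.
Headline unemployment rate = 44.96 / 724.52 = 6.21%.

Broad underutilization rate ≈ 10.40%; headline unemployment rate ≈ 6.21%.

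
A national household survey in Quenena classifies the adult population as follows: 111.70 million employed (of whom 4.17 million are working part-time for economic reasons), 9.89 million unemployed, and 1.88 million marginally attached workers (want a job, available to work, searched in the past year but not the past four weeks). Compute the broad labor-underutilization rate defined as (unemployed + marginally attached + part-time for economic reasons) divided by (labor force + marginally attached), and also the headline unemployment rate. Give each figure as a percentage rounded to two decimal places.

Broad underutilization rate ≈ 12.91%; headline unemployment rate ≈ 8.13%.

Labor force = 111.70 + 9.89 = 121.59 million.
Numerator = 9.89 + 1.88 + 4.17 = 15.94 million.
Denominator = 121.59 + 1.88 = 123.47 million.
Broad rate = 15.94 / 123.47 = 12.91%.
Headline unemployment rate = 9.89 / 121.59 = 8.13%.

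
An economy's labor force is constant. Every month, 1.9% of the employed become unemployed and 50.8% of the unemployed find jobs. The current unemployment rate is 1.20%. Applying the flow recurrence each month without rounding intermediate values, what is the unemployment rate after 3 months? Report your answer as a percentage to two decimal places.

Unemployment rate after three months ≈ 3.35%.

With a fixed labor force, u_{t+1} = u_t + s·(1−u_t) − f·u_t = u_t·(1−s−f) + s.
Here 1−s−f = 0.473 and s = 0.019.
u_1 = 0.012000 × 0.473 + 0.019 = 0.024676.
u_2 = 0.024676 × 0.473 + 0.019 = 0.030672.
u_3 = 0.030672 × 0.473 + 0.019 = 0.033508.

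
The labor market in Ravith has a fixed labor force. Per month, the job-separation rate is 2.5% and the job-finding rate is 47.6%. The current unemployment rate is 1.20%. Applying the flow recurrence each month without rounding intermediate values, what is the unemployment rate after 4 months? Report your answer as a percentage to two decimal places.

With a fixed labor force, u_{t+1} = u_t + s·(1−u_t) − f·u_t = u_t·(1−s−f) + s.
Here 1−s−f = 0.499 and s = 0.025.
u_1 = 0.012000 × 0.499 + 0.025 = 0.030988.
u_2 = 0.030988 × 0.499 + 0.025 = 0.040463.
u_3 = 0.040463 × 0.499 + 0.025 = 0.045191.
u_4 = 0.045191 × 0.499 + 0.025 = 0.047550.

Unemployment rate after four months ≈ 4.76%.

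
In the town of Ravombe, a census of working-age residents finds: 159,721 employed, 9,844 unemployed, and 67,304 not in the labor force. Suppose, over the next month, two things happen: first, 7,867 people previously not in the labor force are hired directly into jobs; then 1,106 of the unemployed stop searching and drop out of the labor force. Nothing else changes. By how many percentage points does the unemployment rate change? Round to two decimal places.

The unemployment rate changes by −0.85 percentage points.

Initially, labor force = 159,721 + 9,844 = 169,565, so u = 9,844/169,565 = 5.81%.
After the first change, employed and labor force both rise by 7,867; unemployed unchanged → E = 167,588, U = 9,844, labor force = 177,432.
After the second change, unemployed and labor force both fall by 1,106 → E = 167,588, U = 8,738, labor force = 176,326.
New unemployment rate = 8,738 / 176,326 = 4.96%.
Change = 4.96% − 5.81% = −0.85 percentage points.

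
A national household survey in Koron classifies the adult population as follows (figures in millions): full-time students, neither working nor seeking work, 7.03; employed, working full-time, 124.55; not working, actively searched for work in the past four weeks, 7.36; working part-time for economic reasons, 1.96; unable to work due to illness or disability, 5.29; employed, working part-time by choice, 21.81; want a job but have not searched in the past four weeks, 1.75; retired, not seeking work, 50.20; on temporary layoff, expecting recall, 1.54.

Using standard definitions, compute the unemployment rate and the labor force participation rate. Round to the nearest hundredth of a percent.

Unemployment rate ≈ 5.66%; labor force participation rate ≈ 70.98%.

Employed = 124.55 + 1.96 + 21.81 = 148.32 million (anyone who worked, including part-time for economic reasons, counts as employed).
Unemployed = 7.36 + 1.54 = 8.90 million (jobless and actively searching, or on temporary layoff).
Labor force = 148.32 + 8.90 = 157.22 million.
Not in labor force = 7.03 + 5.29 + 1.75 + 50.20 = 64.27 million (those not working and not actively searching are outside the labor force — including those who want a job but have given up searching).
Civilian working-age population = 157.22 + 64.27 = 221.49 million.
Unemployment rate = 8.90 / 157.22 = 5.66%.
Labor force participation rate = 157.22 / 221.49 = 70.98%.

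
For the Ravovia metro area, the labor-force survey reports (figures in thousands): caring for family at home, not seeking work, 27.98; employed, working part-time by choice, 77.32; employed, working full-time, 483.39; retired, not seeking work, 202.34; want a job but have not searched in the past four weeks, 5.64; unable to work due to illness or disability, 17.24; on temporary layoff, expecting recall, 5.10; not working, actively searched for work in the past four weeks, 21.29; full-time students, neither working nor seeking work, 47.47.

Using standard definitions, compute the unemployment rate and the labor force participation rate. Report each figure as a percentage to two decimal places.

Employed = 77.32 + 483.39 = 560.71 thousand.
Unemployed = 5.10 + 21.29 = 26.39 thousand (jobless and actively searching, or on temporary layoff).
Labor force = 560.71 + 26.39 = 587.10 thousand.
Not in labor force = 27.98 + 202.34 + 5.64 + 17.24 + 47.47 = 300.67 thousand (those not working and not actively searching are outside the labor force — including those who want a job but have given up searching).
Civilian working-age population = 587.10 + 300.67 = 887.77 thousand.
Unemployment rate = 26.39 / 587.10 = 4.49%.
Labor force participation rate = 587.10 / 887.77 = 66.13%.

Unemployment rate ≈ 4.49%; labor force participation rate ≈ 66.13%.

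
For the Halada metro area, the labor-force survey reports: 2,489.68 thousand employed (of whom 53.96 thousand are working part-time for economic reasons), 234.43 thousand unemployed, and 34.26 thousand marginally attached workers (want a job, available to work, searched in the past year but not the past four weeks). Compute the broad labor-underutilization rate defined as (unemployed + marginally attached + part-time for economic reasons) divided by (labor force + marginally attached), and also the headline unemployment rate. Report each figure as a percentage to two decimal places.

Broad underutilization rate ≈ 11.70%; headline unemployment rate ≈ 8.61%.

Labor force = 2,489.68 + 234.43 = 2,724.11 thousand.
Numerator = 234.43 + 34.26 + 53.96 = 322.65 thousand.
Denominator = 2,724.11 + 34.26 = 2,758.37 thousand.
Broad rate = 322.65 / 2,758.37 = 11.70%.
Headline unemployment rate = 234.43 / 2,724.11 = 8.61%.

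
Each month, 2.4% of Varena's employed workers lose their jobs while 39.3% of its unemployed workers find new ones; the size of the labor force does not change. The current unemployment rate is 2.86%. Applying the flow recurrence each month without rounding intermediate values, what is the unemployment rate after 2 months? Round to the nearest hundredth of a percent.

Unemployment rate after two months ≈ 4.77%.

With a fixed labor force, u_{t+1} = u_t + s·(1−u_t) − f·u_t = u_t·(1−s−f) + s.
Here 1−s−f = 0.583 and s = 0.024.
u_1 = 0.028600 × 0.583 + 0.024 = 0.040674.
u_2 = 0.040674 × 0.583 + 0.024 = 0.047713.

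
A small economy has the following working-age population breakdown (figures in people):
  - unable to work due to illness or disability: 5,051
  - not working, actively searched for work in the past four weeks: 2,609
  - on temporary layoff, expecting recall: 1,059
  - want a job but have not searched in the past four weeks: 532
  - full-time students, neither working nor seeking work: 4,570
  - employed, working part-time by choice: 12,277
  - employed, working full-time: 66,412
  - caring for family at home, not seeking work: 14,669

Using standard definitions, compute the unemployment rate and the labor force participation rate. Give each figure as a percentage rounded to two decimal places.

Employed = 12,277 + 66,412 = 78,689.
Unemployed = 2,609 + 1,059 = 3,668 (jobless and actively searching, or on temporary layoff).
Labor force = 78,689 + 3,668 = 82,357.
Not in labor force = 5,051 + 532 + 4,570 + 14,669 = 24,822 (those not working and not actively searching are outside the labor force — including those who want a job but have given up searching).
Civilian working-age population = 82,357 + 24,822 = 107,179.
Unemployment rate = 3,668 / 82,357 = 4.45%.
Labor force participation rate = 82,357 / 107,179 = 76.84%.

Unemployment rate ≈ 4.45%; labor force participation rate ≈ 76.84%.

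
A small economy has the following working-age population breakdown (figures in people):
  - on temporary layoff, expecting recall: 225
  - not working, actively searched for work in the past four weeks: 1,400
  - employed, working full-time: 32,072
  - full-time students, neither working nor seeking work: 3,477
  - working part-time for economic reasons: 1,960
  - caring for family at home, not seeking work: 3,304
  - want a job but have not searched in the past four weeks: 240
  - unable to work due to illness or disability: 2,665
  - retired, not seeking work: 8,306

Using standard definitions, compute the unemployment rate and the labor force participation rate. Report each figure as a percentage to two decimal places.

Unemployment rate ≈ 4.56%; labor force participation rate ≈ 66.46%.

Employed = 32,072 + 1,960 = 34,032 (anyone who worked, including part-time for economic reasons, counts as employed).
Unemployed = 225 + 1,400 = 1,625 (jobless and actively searching, or on temporary layoff).
Labor force = 34,032 + 1,625 = 35,657.
Not in labor force = 3,477 + 3,304 + 240 + 2,665 + 8,306 = 17,992 (those not working and not actively searching are outside the labor force — including those who want a job but have given up searching).
Civilian working-age population = 35,657 + 17,992 = 53,649.
Unemployment rate = 1,625 / 35,657 = 4.56%.
Labor force participation rate = 35,657 / 53,649 = 66.46%.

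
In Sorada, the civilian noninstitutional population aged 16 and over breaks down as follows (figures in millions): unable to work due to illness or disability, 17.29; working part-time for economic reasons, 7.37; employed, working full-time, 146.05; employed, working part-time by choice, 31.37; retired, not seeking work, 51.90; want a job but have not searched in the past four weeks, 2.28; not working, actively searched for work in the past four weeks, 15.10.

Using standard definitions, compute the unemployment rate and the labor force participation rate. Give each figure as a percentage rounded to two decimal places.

Employed = 7.37 + 146.05 + 31.37 = 184.79 million (anyone who worked, including part-time for economic reasons, counts as employed).
Unemployed = 15.10 million.
Labor force = 184.79 + 15.10 = 199.89 million.
Not in labor force = 17.29 + 51.90 + 2.28 = 71.47 million (those not working and not actively searching are outside the labor force — including those who want a job but have given up searching).
Civilian working-age population = 199.89 + 71.47 = 271.36 million.
Unemployment rate = 15.10 / 199.89 = 7.55%.
Labor force participation rate = 199.89 / 271.36 = 73.66%.

Unemployment rate ≈ 7.55%; labor force participation rate ≈ 73.66%.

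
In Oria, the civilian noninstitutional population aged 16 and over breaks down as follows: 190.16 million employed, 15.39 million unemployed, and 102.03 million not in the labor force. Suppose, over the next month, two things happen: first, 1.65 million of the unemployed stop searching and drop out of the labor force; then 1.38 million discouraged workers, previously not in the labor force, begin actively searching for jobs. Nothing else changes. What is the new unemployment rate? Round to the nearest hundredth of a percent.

Initially, labor force = 190.16 + 15.39 = 205.55 million, so u = 15.39/205.55 = 7.49%.
After the first change, unemployed and labor force both fall by 1.65 → E = 190.16, U = 13.74, labor force = 203.90 million.
After the second change, unemployed and labor force both rise by 1.38 → E = 190.16, U = 15.12, labor force = 205.28 million.
New unemployment rate = 15.12 / 205.28 = 7.37%.

New unemployment rate ≈ 7.37%.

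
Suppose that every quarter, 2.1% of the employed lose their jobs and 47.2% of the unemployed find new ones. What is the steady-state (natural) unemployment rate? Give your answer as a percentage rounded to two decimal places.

At steady state the flows balance: s·E = f·U, so U/(E+U) = s/(s+f).
u* = 2.1 / (2.1 + 47.2) = 2.1 / 49.30 = 4.26%.

Steady-state unemployment rate ≈ 4.26%.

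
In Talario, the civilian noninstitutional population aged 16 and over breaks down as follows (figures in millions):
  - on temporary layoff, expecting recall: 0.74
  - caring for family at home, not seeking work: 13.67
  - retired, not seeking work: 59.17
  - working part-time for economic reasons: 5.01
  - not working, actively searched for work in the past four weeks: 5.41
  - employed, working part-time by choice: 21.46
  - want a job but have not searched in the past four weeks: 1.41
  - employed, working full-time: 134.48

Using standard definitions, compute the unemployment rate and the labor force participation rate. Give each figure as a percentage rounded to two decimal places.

Unemployment rate ≈ 3.68%; labor force participation rate ≈ 69.24%.

Employed = 5.01 + 21.46 + 134.48 = 160.95 million (anyone who worked, including part-time for economic reasons, counts as employed).
Unemployed = 0.74 + 5.41 = 6.15 million (jobless and actively searching, or on temporary layoff).
Labor force = 160.95 + 6.15 = 167.10 million.
Not in labor force = 13.67 + 59.17 + 1.41 = 74.25 million (those not working and not actively searching are outside the labor force — including those who want a job but have given up searching).
Civilian working-age population = 167.10 + 74.25 = 241.35 million.
Unemployment rate = 6.15 / 167.10 = 3.68%.
Labor force participation rate = 167.10 / 241.35 = 69.24%.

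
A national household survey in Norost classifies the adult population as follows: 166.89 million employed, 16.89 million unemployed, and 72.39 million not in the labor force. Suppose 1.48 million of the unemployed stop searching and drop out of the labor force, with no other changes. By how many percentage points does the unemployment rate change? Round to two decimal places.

Initially, labor force = 166.89 + 16.89 = 183.78 million, so u = 16.89/183.78 = 9.19%.
After the change, unemployed and labor force both fall by 1.48 → E = 166.89, U = 15.41, labor force = 182.30 million.
New unemployment rate = 15.41 / 182.30 = 8.45%.
Change = 8.45% − 9.19% = −0.74 percentage points.

The unemployment rate changes by −0.74 percentage points.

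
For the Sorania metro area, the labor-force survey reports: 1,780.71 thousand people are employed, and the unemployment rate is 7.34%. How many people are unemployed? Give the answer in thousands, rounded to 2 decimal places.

Let U be the number unemployed. The labor force is E + U, and U/(E+U) = 0.0734.
So U = 0.0734 × 1,780.71 / (1 − 0.0734) = 130.7041 / 0.9266 ≈ 141.06 thousand.

About 141.06 thousand are unemployed.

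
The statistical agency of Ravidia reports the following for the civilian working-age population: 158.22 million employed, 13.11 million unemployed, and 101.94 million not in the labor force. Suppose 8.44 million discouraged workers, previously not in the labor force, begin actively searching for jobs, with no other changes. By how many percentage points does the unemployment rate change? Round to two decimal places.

The unemployment rate changes by +4.34 percentage points.

Initially, labor force = 158.22 + 13.11 = 171.33 million, so u = 13.11/171.33 = 7.65%.
After the change, unemployed and labor force both rise by 8.44 → E = 158.22, U = 21.55, labor force = 179.77 million.
New unemployment rate = 21.55 / 179.77 = 11.99%.
Change = 11.99% − 7.65% = +4.34 percentage points.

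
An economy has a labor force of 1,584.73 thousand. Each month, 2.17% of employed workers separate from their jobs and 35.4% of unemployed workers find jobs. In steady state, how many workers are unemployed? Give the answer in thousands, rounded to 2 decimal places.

About 91.53 thousand are unemployed in steady state.

Steady-state unemployment rate u* = s/(s+f) = 2.17/(2.17+35.4) = 0.057759.
Unemployed = u* × labor force = 0.057759 × 1,584.73 ≈ 91.53 thousand.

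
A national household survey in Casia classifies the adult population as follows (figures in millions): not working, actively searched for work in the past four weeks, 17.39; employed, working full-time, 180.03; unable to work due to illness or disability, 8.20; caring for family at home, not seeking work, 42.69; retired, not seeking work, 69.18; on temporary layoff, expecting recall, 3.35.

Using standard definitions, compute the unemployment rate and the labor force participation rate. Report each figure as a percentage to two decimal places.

Employed = 180.03 million.
Unemployed = 17.39 + 3.35 = 20.74 million (jobless and actively searching, or on temporary layoff).
Labor force = 180.03 + 20.74 = 200.77 million.
Not in labor force = 8.20 + 42.69 + 69.18 = 120.07 million (those not working and not actively searching are outside the labor force).
Civilian working-age population = 200.77 + 120.07 = 320.84 million.
Unemployment rate = 20.74 / 200.77 = 10.33%.
Labor force participation rate = 200.77 / 320.84 = 62.58%.

Unemployment rate ≈ 10.33%; labor force participation rate ≈ 62.58%.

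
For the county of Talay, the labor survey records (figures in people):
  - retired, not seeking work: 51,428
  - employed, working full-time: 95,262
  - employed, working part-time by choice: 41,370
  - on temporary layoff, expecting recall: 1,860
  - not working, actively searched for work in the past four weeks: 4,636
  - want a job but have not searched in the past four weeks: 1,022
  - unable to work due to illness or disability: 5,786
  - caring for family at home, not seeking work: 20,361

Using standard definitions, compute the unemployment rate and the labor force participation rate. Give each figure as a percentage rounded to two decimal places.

Unemployment rate ≈ 4.54%; labor force participation rate ≈ 64.55%.

Employed = 95,262 + 41,370 = 136,632.
Unemployed = 1,860 + 4,636 = 6,496 (jobless and actively searching, or on temporary layoff).
Labor force = 136,632 + 6,496 = 143,128.
Not in labor force = 51,428 + 1,022 + 5,786 + 20,361 = 78,597 (those not working and not actively searching are outside the labor force — including those who want a job but have given up searching).
Civilian working-age population = 143,128 + 78,597 = 221,725.
Unemployment rate = 6,496 / 143,128 = 4.54%.
Labor force participation rate = 143,128 / 221,725 = 64.55%.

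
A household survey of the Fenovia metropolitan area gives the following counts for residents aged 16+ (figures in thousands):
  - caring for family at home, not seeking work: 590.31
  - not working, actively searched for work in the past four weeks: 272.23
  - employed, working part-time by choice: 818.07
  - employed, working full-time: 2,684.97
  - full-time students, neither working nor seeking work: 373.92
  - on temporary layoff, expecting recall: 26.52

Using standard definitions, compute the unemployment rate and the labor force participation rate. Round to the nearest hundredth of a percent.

Unemployment rate ≈ 7.86%; labor force participation rate ≈ 79.77%.

Employed = 818.07 + 2,684.97 = 3,503.04 thousand.
Unemployed = 272.23 + 26.52 = 298.75 thousand (jobless and actively searching, or on temporary layoff).
Labor force = 3,503.04 + 298.75 = 3,801.79 thousand.
Not in labor force = 590.31 + 373.92 = 964.23 thousand (those not working and not actively searching are outside the labor force).
Civilian working-age population = 3,801.79 + 964.23 = 4,766.02 thousand.
Unemployment rate = 298.75 / 3,801.79 = 7.86%.
Labor force participation rate = 3,801.79 / 4,766.02 = 79.77%.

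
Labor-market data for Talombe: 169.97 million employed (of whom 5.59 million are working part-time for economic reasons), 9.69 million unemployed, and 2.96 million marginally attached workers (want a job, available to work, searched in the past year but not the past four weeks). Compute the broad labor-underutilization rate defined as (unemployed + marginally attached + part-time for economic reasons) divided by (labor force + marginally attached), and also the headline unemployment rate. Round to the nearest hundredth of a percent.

Broad underutilization rate ≈ 9.99%; headline unemployment rate ≈ 5.39%.

Labor force = 169.97 + 9.69 = 179.66 million.
Numerator = 9.69 + 2.96 + 5.59 = 18.24 million.
Denominator = 179.66 + 2.96 = 182.62 million.
Broad rate = 18.24 / 182.62 = 9.99%.
Headline unemployment rate = 9.69 / 179.66 = 5.39%.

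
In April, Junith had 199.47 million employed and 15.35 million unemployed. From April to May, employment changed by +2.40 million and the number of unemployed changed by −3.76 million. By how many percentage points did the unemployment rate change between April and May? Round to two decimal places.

The unemployment rate changed by −1.72 percentage points.

April: labor force = 199.47 + 15.35 = 214.82; u = 15.35/214.82 = 7.15%.
May: labor force = 201.87 + 11.59 = 213.46; u = 11.59/213.46 = 5.43%.
Change = 5.43% − 7.15% = −1.72 pp.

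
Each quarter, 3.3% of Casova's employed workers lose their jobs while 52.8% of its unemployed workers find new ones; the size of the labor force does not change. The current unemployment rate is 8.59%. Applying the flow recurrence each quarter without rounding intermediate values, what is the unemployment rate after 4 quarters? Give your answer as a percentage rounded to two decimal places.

With a fixed labor force, u_{t+1} = u_t + s·(1−u_t) − f·u_t = u_t·(1−s−f) + s.
Here 1−s−f = 0.439 and s = 0.033.
u_1 = 0.085900 × 0.439 + 0.033 = 0.070710.
u_2 = 0.070710 × 0.439 + 0.033 = 0.064042.
u_3 = 0.064042 × 0.439 + 0.033 = 0.061114.
u_4 = 0.061114 × 0.439 + 0.033 = 0.059829.

Unemployment rate after four quarters ≈ 5.98%.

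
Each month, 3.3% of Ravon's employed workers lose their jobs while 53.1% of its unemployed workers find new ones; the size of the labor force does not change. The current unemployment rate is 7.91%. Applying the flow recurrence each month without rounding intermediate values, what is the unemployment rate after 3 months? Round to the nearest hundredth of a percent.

With a fixed labor force, u_{t+1} = u_t + s·(1−u_t) − f·u_t = u_t·(1−s−f) + s.
Here 1−s−f = 0.436 and s = 0.033.
u_1 = 0.079100 × 0.436 + 0.033 = 0.067488.
u_2 = 0.067488 × 0.436 + 0.033 = 0.062425.
u_3 = 0.062425 × 0.436 + 0.033 = 0.060217.

Unemployment rate after three months ≈ 6.02%.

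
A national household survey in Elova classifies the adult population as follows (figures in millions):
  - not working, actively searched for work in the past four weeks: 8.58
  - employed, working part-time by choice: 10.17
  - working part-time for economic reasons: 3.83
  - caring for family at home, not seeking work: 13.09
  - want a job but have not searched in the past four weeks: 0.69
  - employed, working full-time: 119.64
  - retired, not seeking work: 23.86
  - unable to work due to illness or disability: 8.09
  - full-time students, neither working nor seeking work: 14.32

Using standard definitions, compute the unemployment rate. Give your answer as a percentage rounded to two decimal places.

Employed = 10.17 + 3.83 + 119.64 = 133.64 million (anyone who worked, including part-time for economic reasons, counts as employed).
Unemployed = 8.58 million.
Labor force = 133.64 + 8.58 = 142.22 million.
Unemployment rate = 8.58 / 142.22 = 6.03%.

Unemployment rate ≈ 6.03%.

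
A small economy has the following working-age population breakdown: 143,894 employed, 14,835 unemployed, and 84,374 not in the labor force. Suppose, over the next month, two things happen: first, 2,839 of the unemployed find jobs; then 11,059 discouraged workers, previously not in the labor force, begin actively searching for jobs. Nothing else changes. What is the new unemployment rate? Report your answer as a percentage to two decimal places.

New unemployment rate ≈ 13.58%.

Initially, labor force = 143,894 + 14,835 = 158,729, so u = 14,835/158,729 = 9.35%.
After the first change, unemployed falls and employed rises by 2,839; labor force unchanged → E = 146,733, U = 11,996, labor force = 158,729.
After the second change, unemployed and labor force both rise by 11,059 → E = 146,733, U = 23,055, labor force = 169,788.
New unemployment rate = 23,055 / 169,788 = 13.58%.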